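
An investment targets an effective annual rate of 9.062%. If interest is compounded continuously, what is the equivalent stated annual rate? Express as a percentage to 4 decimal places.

Continuous: nominal r satisfies e^r − 1 = 0.09062.
r = ln(1 + 0.09062) = ln(1.09062) = 0.086746 = 8.6746%.

8.6746%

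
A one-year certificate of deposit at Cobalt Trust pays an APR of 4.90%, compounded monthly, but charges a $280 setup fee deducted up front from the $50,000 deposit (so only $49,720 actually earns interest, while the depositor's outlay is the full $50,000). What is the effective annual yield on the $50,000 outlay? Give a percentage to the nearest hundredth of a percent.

Value after one year: 49,720 × (1 + 0.0490/12)^12 = 49,720 × 1.050116 = $52,211.75.
Effective yield on the $50,000 outlay: 52,211.75 / 50,000 − 1 = 0.044235 = 4.42%.

4.42%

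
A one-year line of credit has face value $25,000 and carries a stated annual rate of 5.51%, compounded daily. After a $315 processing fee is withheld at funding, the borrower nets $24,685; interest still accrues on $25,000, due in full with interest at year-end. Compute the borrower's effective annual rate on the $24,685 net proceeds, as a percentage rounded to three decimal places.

Amount owed after one year: 25,000 × (1 + 0.0551/365)^365 = 25,000 × 1.056642 = $26,416.05.
Effective rate on net proceeds: 26,416.05 / 24,685 − 1 = 0.070125 = 7.013%.

7.013%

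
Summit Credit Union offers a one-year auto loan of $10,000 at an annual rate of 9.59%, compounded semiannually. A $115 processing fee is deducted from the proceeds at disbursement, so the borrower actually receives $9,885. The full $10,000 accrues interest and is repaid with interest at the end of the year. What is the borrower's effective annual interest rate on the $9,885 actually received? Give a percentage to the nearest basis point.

Amount owed after one year: 10,000 × (1 + 0.0959/2)^2 = 10,000 × 1.098199 = $10,981.99.
Effective rate on net proceeds: 10,981.99 / 9,885 − 1 = 0.110975 = 11.10%.

11.10%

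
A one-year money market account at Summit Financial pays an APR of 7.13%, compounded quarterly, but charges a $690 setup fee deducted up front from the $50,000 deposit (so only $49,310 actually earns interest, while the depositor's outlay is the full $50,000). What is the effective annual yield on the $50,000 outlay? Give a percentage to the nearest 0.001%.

5.842%

Value after one year: 49,310 × (1 + 0.0713/4)^4 = 49,310 × 1.073229 = $52,920.93.
Effective yield on the $50,000 outlay: 52,920.93 / 50,000 − 1 = 0.058419 = 5.842%.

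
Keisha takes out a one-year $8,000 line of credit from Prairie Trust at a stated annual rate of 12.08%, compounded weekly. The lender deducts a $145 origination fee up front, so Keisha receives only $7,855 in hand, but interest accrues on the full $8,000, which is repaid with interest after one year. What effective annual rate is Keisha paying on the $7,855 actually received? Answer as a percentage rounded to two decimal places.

Amount owed after one year: 8,000 × (1 + 0.1208/52)^52 = 8,000 × 1.128241 = $9,025.93.
Effective rate on net proceeds: 9,025.93 / 7,855 − 1 = 0.149068 = 14.91%.

14.91%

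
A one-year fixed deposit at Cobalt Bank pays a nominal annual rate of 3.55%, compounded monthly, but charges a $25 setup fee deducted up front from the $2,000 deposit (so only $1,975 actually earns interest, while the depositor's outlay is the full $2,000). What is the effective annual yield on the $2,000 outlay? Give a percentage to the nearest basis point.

Value after one year: 1,975 × (1 + 0.0355/12)^12 = 1,975 × 1.036083 = $2,046.26.
Effective yield on the $2,000 outlay: 2,046.26 / 2,000 − 1 = 0.023132 = 2.31%.

2.31%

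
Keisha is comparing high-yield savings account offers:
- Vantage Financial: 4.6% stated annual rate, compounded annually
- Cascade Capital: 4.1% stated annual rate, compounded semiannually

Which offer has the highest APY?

Vantage Financial

Vantage Financial: compounded annually, EAR = 4.600%
Cascade Capital: (1 + 0.041/2)^2 − 1 = 4.142%
The highest effective annual rate is Vantage Financial at 4.600%.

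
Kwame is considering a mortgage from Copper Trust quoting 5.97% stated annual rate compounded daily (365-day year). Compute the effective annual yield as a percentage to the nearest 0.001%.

EAR = (1 + 0.0597/365)^365 − 1.
= (1 + 0.000164)^365 − 1 = 1.061513 − 1 = 6.151%.

6.151%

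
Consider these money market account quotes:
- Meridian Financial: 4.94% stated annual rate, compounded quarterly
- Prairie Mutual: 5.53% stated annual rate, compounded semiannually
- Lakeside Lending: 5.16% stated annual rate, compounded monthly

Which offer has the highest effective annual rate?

Meridian Financial: (1 + 0.0494/4)^4 − 1 = 5.032%
Prairie Mutual: (1 + 0.0553/2)^2 − 1 = 5.606%
Lakeside Lending: (1 + 0.0516/12)^12 − 1 = 5.284%
The highest effective annual rate is Prairie Mutual at 5.606%.

Prairie Mutual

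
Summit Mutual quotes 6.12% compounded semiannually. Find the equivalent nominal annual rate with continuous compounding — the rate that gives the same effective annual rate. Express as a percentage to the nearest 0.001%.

6.028%

EAR = (1 + 0.0612/2)^2 − 1 = 0.062136.
Equivalent continuous rate: r = ln(1 + 0.062136) = 0.060282 = 6.028%.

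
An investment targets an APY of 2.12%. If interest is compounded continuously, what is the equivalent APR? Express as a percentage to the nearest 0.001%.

2.098%

Continuous: nominal r satisfies e^r − 1 = 0.0212.
r = ln(1 + 0.0212) = ln(1.0212) = 0.020978 = 2.098%.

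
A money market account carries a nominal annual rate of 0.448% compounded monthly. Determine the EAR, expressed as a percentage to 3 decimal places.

0.449%

EAR = (1 + 0.00448/12)^12 − 1.
= (1 + 0.000373)^12 − 1 = 1.004489 − 1 = 0.449%.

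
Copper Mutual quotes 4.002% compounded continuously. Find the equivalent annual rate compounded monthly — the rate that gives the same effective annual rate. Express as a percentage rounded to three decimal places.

EAR under continuous compounding: e^0.04002 − 1 = 0.040832.
Solve (1 + r/12)^12 = 1.040832: r/12 = 1.040832^(1/12) − 1 = 0.003341, so r = 0.040087 = 4.009%.

4.009%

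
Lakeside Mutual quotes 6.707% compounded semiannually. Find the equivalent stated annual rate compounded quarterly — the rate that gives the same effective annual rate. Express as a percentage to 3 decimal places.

6.652%

EAR = (1 + 0.06707/2)^2 − 1 = 0.068195.
Solve (1 + r/4)^4 = 1.068195: r/4 = 1.068195^(1/4) − 1 = 0.016629, so r = 0.066517 = 6.652%.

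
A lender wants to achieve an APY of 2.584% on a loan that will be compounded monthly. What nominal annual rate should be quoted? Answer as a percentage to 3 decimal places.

(1 + r/12)^12 − 1 = 0.02584, so 1 + r/12 = 1.02584^(1/12).
r/12 = 0.002128, so r = 0.025539 = 2.554%.

2.554%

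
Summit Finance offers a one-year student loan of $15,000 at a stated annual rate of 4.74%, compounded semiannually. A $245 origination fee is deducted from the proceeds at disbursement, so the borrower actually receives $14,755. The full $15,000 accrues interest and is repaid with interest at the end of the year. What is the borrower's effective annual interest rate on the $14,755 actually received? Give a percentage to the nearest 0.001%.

6.536%

Amount owed after one year: 15,000 × (1 + 0.0474/2)^2 = 15,000 × 1.047962 = $15,719.43.
Effective rate on net proceeds: 15,719.43 / 14,755 − 1 = 0.065363 = 6.536%.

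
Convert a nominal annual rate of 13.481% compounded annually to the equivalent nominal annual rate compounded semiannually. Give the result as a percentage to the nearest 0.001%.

Compounded annually, EAR = nominal = 0.134810.
Solve (1 + r/2)^2 = 1.134810: r/2 = 1.134810^(1/2) − 1 = 0.065275, so r = 0.130549 = 13.055%.

13.055%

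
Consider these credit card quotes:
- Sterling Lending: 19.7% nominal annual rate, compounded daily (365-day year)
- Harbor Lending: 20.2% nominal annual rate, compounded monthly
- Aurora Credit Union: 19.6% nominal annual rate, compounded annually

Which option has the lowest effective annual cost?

Sterling Lending: (1 + 0.197/365)^365 − 1 = 21.768%
Harbor Lending: (1 + 0.202/12)^12 − 1 = 22.179%
Aurora Credit Union: compounded annually, EAR = 19.600%
The lowest effective annual rate is Aurora Credit Union at 19.600%.

Aurora Credit Union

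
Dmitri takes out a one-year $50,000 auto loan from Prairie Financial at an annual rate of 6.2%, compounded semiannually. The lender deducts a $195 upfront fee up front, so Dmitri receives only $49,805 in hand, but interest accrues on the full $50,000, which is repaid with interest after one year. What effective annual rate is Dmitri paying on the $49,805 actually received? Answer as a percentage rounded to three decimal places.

6.712%

Amount owed after one year: 50,000 × (1 + 0.062/2)^2 = 50,000 × 1.062961 = $53,148.05.
Effective rate on net proceeds: 53,148.05 / 49,805 − 1 = 0.067123 = 6.712%.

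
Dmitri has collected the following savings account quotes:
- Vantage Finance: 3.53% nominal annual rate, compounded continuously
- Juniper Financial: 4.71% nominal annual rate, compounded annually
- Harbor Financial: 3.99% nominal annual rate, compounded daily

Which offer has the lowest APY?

Vantage Finance

Vantage Finance: e^0.0353 − 1 = 3.593%
Juniper Financial: compounded annually, EAR = 4.710%
Harbor Financial: (1 + 0.0399/365)^365 − 1 = 4.070%
The lowest effective annual rate is Vantage Finance at 3.593%.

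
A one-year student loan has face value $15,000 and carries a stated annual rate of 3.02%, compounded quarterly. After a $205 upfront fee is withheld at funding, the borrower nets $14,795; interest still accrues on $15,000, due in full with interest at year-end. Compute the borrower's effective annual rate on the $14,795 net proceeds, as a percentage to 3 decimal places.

Amount owed after one year: 15,000 × (1 + 0.0302/4)^4 = 15,000 × 1.030544 = $15,458.16.
Effective rate on net proceeds: 15,458.16 / 14,795 − 1 = 0.044823 = 4.482%.

4.482%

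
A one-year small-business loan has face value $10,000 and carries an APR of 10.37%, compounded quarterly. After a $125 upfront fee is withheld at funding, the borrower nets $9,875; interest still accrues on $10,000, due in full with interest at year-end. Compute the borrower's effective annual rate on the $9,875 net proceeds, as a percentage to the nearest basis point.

Amount owed after one year: 10,000 × (1 + 0.1037/4)^4 = 10,000 × 1.107803 = $11,078.03.
Effective rate on net proceeds: 11,078.03 / 9,875 − 1 = 0.121826 = 12.18%.

12.18%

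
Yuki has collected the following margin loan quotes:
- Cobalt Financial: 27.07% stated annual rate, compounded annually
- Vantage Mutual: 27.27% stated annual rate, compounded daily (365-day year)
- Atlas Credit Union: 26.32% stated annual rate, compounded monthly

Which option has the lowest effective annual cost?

Cobalt Financial

Cobalt Financial: compounded annually, EAR = 27.070%
Vantage Mutual: (1 + 0.2727/365)^365 − 1 = 31.337%
Atlas Credit Union: (1 + 0.2632/12)^12 − 1 = 29.739%
The lowest effective annual rate is Cobalt Financial at 27.070%.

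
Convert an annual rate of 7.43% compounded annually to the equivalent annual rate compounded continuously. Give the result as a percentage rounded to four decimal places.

Compounded annually, EAR = nominal = 0.074300.
Equivalent continuous rate: r = ln(1 + 0.074300) = 0.071669 = 7.1669%.

7.1669%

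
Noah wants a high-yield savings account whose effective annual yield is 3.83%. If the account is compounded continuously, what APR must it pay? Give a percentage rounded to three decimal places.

3.758%

Continuous: nominal r satisfies e^r − 1 = 0.0383.
r = ln(1 + 0.0383) = ln(1.0383) = 0.037585 = 3.758%.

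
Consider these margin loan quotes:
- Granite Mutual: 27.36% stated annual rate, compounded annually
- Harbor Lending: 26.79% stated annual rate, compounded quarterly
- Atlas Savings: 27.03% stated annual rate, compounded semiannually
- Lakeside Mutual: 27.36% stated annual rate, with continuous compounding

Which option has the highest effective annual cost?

Granite Mutual: compounded annually, EAR = 27.360%
Harbor Lending: (1 + 0.2679/4)^4 − 1 = 29.604%
Atlas Savings: (1 + 0.2703/2)^2 − 1 = 28.857%
Lakeside Mutual: e^0.2736 − 1 = 31.469%
The highest effective annual rate is Lakeside Mutual at 31.469%.

Lakeside Mutual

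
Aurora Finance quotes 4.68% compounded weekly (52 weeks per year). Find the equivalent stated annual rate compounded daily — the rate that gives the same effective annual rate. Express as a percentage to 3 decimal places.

4.678%

EAR = (1 + 0.0468/52)^52 − 1 = 0.047890.
Solve (1 + r/365)^365 = 1.047890: r/365 = 1.047890^(1/365) − 1 = 0.000128, so r = 0.046782 = 4.678%.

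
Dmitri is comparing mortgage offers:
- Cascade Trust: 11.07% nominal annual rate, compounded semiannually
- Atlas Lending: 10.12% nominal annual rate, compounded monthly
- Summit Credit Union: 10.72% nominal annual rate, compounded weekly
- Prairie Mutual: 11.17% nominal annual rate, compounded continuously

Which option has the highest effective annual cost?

Cascade Trust: (1 + 0.1107/2)^2 − 1 = 11.376%
Atlas Lending: (1 + 0.1012/12)^12 − 1 = 10.603%
Summit Credit Union: (1 + 0.1072/52)^52 − 1 = 11.303%
Prairie Mutual: e^0.1117 − 1 = 11.818%
The highest effective annual rate is Prairie Mutual at 11.818%.

Prairie Mutual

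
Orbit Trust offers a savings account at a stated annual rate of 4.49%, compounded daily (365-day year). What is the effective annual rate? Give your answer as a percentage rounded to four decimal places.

4.5920%

EAR = (1 + 0.0449/365)^365 − 1.
= 1.045920 − 1 = 4.5920%.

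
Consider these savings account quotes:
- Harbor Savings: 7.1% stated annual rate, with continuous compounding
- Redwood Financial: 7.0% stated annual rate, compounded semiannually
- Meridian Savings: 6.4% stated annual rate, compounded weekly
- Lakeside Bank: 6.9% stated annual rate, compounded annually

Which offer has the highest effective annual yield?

Harbor Savings: e^0.071 − 1 = 7.358%
Redwood Financial: (1 + 0.070/2)^2 − 1 = 7.122%
Meridian Savings: (1 + 0.064/52)^52 − 1 = 6.605%
Lakeside Bank: compounded annually, EAR = 6.900%
The highest effective annual rate is Harbor Savings at 7.358%.

Harbor Savings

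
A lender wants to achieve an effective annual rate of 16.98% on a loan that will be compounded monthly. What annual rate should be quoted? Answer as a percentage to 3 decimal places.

15.786%

(1 + r/12)^12 − 1 = 0.1698, so 1 + r/12 = 1.1698^(1/12).
r/12 = 0.013155, so r = 0.157862 = 15.786%.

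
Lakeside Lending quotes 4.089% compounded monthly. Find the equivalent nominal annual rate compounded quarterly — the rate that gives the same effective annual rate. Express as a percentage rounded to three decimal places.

4.103%

EAR = (1 + 0.04089/12)^12 − 1 = 0.041665.
Solve (1 + r/4)^4 = 1.041665: r/4 = 1.041665^(1/4) − 1 = 0.010257, so r = 0.041029 = 4.103%.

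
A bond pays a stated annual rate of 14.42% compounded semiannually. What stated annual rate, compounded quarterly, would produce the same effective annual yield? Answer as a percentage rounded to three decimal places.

14.169%

EAR = (1 + 0.1442/2)^2 − 1 = 0.149398.
Solve (1 + r/4)^4 = 1.149398: r/4 = 1.149398^(1/4) − 1 = 0.035423, so r = 0.141690 = 14.169%.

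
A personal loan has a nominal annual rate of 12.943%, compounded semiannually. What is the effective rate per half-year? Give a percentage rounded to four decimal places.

6.4715%

With a nominal annual rate compounded semiannually, the periodic rate is the nominal rate divided by 2.
i = 0.12943 / 2 = 0.0647150 = 6.4715%.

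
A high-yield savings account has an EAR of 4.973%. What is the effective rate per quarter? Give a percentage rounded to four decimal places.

1.2207%

The per-quarter rate i satisfies (1 + i)^4 = 1 + 0.04973.
i = 1.04973^(1/4) − 1 = 0.0122072 = 1.2207%.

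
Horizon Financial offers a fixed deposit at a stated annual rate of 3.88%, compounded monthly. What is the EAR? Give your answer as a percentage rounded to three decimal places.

3.950%

EAR = (1 + 0.0388/12)^12 − 1.
= (1 + 0.003233)^12 − 1 = 1.039497 − 1 = 3.950%.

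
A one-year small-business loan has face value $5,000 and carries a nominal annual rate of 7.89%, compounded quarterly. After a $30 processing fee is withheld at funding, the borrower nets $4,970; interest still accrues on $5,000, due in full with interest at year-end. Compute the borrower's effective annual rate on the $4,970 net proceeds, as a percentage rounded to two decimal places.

8.78%

Amount owed after one year: 5,000 × (1 + 0.0789/4)^4 = 5,000 × 1.081265 = $5,406.33.
Effective rate on net proceeds: 5,406.33 / 4,970 − 1 = 0.087792 = 8.78%.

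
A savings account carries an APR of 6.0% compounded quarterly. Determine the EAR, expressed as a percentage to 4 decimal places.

EAR = (1 + 0.060/4)^4 − 1.
= (1 + 0.015000)^4 − 1 = 1.061364 − 1 = 6.1364%.

6.1364%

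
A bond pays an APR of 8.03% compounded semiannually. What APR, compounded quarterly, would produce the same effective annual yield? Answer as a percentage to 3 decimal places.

EAR = (1 + 0.0803/2)^2 − 1 = 0.081912.
Solve (1 + r/4)^4 = 1.081912: r/4 = 1.081912^(1/4) − 1 = 0.019877, so r = 0.079510 = 7.951%.

7.951%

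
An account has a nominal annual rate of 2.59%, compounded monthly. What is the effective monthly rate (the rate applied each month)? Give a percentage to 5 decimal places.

With a nominal annual rate compounded monthly, the periodic rate is the nominal rate divided by 12.
i = 0.0259 / 12 = 0.0021583 = 0.21583%.

0.21583%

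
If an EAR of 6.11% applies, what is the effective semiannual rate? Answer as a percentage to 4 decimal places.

The per-half-year rate i satisfies (1 + i)^2 = 1 + 0.0611.
i = 1.0611^(1/2) − 1 = 0.0300971 = 3.0097%.

3.0097%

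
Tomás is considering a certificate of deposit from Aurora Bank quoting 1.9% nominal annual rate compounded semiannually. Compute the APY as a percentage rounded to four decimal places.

1.9090%

EAR = (1 + 0.019/2)^2 − 1.
= 1.019090 − 1 = 1.9090%.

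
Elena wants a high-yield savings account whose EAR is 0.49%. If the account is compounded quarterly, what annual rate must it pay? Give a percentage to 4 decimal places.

(1 + r/4)^4 − 1 = 0.0049, so 1 + r/4 = 1.0049^(1/4).
r/4 = 0.001223, so r = 0.004891 = 0.4891%.

0.4891%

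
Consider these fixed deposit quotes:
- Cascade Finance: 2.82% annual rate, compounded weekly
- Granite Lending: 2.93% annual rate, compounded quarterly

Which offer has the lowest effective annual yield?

Cascade Finance

Cascade Finance: (1 + 0.0282/52)^52 − 1 = 2.859%
Granite Lending: (1 + 0.0293/4)^4 − 1 = 2.962%
The lowest effective annual rate is Cascade Finance at 2.859%.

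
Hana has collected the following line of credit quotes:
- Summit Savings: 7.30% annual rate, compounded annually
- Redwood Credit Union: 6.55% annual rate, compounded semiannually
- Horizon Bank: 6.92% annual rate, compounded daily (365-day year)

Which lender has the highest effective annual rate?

Summit Savings

Summit Savings: compounded annually, EAR = 7.300%
Redwood Credit Union: (1 + 0.0655/2)^2 − 1 = 6.657%
Horizon Bank: (1 + 0.0692/365)^365 − 1 = 7.164%
The highest effective annual rate is Summit Savings at 7.300%.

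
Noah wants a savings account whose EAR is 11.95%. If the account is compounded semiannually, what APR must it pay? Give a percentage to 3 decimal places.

11.613%

(1 + r/2)^2 − 1 = 0.1195, so 1 + r/2 = 1.1195^(1/2).
r/2 = 0.058064, so r = 0.116129 = 11.613%.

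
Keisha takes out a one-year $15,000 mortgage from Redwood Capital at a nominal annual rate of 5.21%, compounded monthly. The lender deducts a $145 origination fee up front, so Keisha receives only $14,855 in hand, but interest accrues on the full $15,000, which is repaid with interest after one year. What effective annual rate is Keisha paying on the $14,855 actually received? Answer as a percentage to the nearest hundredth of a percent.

Amount owed after one year: 15,000 × (1 + 0.0521/12)^12 = 15,000 × 1.053362 = $15,800.43.
Effective rate on net proceeds: 15,800.43 / 14,855 − 1 = 0.063644 = 6.36%.

6.36%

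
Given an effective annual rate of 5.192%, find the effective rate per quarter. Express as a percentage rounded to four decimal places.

The per-quarter rate i satisfies (1 + i)^4 = 1 + 0.05192.
i = 1.05192^(1/4) − 1 = 0.0127347 = 1.2735%.

1.2735%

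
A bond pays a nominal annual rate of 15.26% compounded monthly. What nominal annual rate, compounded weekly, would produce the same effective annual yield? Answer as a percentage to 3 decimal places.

15.186%

EAR = (1 + 0.1526/12)^12 − 1 = 0.163739.
Solve (1 + r/52)^52 = 1.163739: r/52 = 1.163739^(1/52) − 1 = 0.002920, so r = 0.151859 = 15.186%.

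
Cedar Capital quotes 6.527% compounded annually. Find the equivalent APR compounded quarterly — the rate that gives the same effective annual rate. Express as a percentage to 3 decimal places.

Compounded annually, EAR = nominal = 0.065270.
Solve (1 + r/4)^4 = 1.065270: r/4 = 1.065270^(1/4) − 1 = 0.015933, so r = 0.063731 = 6.373%.

6.373%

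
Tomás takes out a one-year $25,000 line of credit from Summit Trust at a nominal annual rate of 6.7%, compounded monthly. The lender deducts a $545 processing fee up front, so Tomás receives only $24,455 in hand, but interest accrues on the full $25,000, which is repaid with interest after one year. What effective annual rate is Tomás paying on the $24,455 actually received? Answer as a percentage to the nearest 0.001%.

Amount owed after one year: 25,000 × (1 + 0.067/12)^12 = 25,000 × 1.069096 = $26,727.41.
Effective rate on net proceeds: 26,727.41 / 24,455 − 1 = 0.092922 = 9.292%.

9.292%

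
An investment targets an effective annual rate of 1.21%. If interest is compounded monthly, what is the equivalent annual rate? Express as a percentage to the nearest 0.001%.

(1 + r/12)^12 − 1 = 0.0121, so 1 + r/12 = 1.0121^(1/12).
r/12 = 0.001003, so r = 0.012033 = 1.203%.

1.203%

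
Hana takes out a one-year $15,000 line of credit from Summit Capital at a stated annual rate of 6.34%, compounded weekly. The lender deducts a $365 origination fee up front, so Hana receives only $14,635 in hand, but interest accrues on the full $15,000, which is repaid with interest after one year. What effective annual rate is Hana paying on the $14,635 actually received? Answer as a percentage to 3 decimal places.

9.198%

Amount owed after one year: 15,000 × (1 + 0.0634/52)^52 = 15,000 × 1.065412 = $15,981.18.
Effective rate on net proceeds: 15,981.18 / 14,635 − 1 = 0.091983 = 9.198%.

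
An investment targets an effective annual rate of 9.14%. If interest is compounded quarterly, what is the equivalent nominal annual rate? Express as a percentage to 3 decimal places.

(1 + r/4)^4 − 1 = 0.0914, so 1 + r/4 = 1.0914^(1/4).
r/4 = 0.022106, so r = 0.088424 = 8.842%.

8.842%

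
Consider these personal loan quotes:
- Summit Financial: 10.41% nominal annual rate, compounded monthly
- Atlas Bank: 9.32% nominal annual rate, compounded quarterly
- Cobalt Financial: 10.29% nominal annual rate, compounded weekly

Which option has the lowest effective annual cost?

Summit Financial: (1 + 0.1041/12)^12 − 1 = 10.921%
Atlas Bank: (1 + 0.0932/4)^4 − 1 = 9.651%
Cobalt Financial: (1 + 0.1029/52)^52 − 1 = 10.827%
The lowest effective annual rate is Atlas Bank at 9.651%.

Atlas Bank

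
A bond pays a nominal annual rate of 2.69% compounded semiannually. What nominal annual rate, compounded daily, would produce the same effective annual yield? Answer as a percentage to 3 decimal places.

2.672%

EAR = (1 + 0.0269/2)^2 − 1 = 0.027081.
Solve (1 + r/365)^365 = 1.027081: r/365 = 1.027081^(1/365) − 1 = 0.000073, so r = 0.026722 = 2.672%.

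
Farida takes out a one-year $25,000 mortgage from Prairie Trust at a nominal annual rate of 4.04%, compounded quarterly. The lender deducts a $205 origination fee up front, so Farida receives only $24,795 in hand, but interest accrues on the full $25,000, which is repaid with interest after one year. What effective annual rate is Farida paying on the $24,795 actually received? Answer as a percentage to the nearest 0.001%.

4.962%

Amount owed after one year: 25,000 × (1 + 0.0404/4)^4 = 25,000 × 1.041016 = $26,025.40.
Effective rate on net proceeds: 26,025.40 / 24,795 − 1 = 0.049623 = 4.962%.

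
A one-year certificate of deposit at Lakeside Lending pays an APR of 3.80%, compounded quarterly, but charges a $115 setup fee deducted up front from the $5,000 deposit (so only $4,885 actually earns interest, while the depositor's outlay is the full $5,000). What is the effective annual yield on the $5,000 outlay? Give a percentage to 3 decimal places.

1.466%

Value after one year: 4,885 × (1 + 0.0380/4)^4 = 4,885 × 1.038545 = $5,073.29.
Effective yield on the $5,000 outlay: 5,073.29 / 5,000 − 1 = 0.014658 = 1.466%.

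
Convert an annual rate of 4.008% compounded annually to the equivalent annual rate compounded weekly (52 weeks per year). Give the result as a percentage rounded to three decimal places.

3.931%

Compounded annually, EAR = nominal = 0.040080.
Solve (1 + r/52)^52 = 1.040080: r/52 = 1.040080^(1/52) − 1 = 0.000756, so r = 0.039312 = 3.931%.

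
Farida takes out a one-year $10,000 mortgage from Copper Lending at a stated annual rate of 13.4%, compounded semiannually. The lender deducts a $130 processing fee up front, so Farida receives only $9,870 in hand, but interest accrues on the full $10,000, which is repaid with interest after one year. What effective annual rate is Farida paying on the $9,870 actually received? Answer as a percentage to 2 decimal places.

15.35%

Amount owed after one year: 10,000 × (1 + 0.134/2)^2 = 10,000 × 1.138489 = $11,384.89.
Effective rate on net proceeds: 11,384.89 / 9,870 − 1 = 0.153484 = 15.35%.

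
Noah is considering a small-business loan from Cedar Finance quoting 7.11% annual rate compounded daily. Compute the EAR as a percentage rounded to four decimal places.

EAR = (1 + 0.0711/365)^365 − 1.
= (1 + 0.000195)^365 − 1 = 1.073681 − 1 = 7.3681%.

7.3681%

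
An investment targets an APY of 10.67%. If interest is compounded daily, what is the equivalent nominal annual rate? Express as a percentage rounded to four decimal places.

10.1397%

(1 + r/365)^365 − 1 = 0.1067, so 1 + r/365 = 1.1067^(1/365).
r/365 = 0.000278, so r = 0.101397 = 10.1397%.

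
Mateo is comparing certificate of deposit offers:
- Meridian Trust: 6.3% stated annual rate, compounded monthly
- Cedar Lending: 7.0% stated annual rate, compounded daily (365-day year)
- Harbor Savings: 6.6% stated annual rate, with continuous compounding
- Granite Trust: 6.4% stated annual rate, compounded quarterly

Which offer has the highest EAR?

Meridian Trust: (1 + 0.063/12)^12 − 1 = 6.485%
Cedar Lending: (1 + 0.070/365)^365 − 1 = 7.250%
Harbor Savings: e^0.066 − 1 = 6.823%
Granite Trust: (1 + 0.064/4)^4 − 1 = 6.555%
The highest effective annual rate is Cedar Lending at 7.250%.

Cedar Lending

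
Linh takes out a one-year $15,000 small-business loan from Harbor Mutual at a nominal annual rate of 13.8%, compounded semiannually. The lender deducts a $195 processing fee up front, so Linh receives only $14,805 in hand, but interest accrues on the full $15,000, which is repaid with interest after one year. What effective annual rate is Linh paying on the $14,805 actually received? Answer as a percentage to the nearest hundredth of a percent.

15.78%

Amount owed after one year: 15,000 × (1 + 0.138/2)^2 = 15,000 × 1.142761 = $17,141.41.
Effective rate on net proceeds: 17,141.41 / 14,805 − 1 = 0.157813 = 15.78%.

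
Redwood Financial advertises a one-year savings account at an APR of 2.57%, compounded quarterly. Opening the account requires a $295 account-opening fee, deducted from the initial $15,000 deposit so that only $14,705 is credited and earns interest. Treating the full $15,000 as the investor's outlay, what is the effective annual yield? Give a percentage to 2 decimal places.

0.58%

Value after one year: 14,705 × (1 + 0.0257/4)^4 = 14,705 × 1.025949 = $15,086.58.
Effective yield on the $15,000 outlay: 15,086.58 / 15,000 − 1 = 0.005772 = 0.58%.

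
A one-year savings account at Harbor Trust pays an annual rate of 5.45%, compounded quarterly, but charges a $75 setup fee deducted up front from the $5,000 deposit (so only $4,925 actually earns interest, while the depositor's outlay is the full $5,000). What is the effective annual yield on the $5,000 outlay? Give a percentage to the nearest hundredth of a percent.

3.98%

Value after one year: 4,925 × (1 + 0.0545/4)^4 = 4,925 × 1.055624 = $5,198.95.
Effective yield on the $5,000 outlay: 5,198.95 / 5,000 − 1 = 0.039790 = 3.98%.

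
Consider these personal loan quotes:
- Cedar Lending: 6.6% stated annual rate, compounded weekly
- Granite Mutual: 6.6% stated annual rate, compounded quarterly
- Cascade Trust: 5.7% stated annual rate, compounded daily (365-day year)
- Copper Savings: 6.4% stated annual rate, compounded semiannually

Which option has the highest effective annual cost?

Cedar Lending: (1 + 0.066/52)^52 − 1 = 6.818%
Granite Mutual: (1 + 0.066/4)^4 − 1 = 6.765%
Cascade Trust: (1 + 0.057/365)^365 − 1 = 5.865%
Copper Savings: (1 + 0.064/2)^2 − 1 = 6.502%
The highest effective annual rate is Cedar Lending at 6.818%.

Cedar Lending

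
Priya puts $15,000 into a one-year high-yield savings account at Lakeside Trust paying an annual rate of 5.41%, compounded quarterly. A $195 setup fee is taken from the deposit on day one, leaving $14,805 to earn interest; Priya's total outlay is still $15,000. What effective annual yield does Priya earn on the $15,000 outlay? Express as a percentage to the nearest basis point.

4.15%

Value after one year: 14,805 × (1 + 0.0541/4)^4 = 14,805 × 1.055207 = $15,622.35.
Effective yield on the $15,000 outlay: 15,622.35 / 15,000 − 1 = 0.041490 = 4.15%.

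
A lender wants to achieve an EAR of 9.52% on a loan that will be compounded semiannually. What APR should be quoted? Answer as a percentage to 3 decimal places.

(1 + r/2)^2 − 1 = 0.0952, so 1 + r/2 = 1.0952^(1/2).
r/2 = 0.046518, so r = 0.093036 = 9.304%.

9.304%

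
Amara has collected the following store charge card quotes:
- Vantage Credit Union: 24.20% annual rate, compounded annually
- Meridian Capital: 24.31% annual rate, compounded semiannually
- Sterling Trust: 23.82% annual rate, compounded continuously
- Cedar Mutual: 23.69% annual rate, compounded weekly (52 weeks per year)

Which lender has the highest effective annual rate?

Vantage Credit Union: compounded annually, EAR = 24.200%
Meridian Capital: (1 + 0.2431/2)^2 − 1 = 25.787%
Sterling Trust: e^0.2382 − 1 = 26.896%
Cedar Mutual: (1 + 0.2369/52)^52 − 1 = 26.663%
The highest effective annual rate is Sterling Trust at 26.896%.

Sterling Trust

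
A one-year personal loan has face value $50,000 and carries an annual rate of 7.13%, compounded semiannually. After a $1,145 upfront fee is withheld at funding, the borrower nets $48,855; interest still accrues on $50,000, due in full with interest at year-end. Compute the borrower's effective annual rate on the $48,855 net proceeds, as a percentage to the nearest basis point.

Amount owed after one year: 50,000 × (1 + 0.0713/2)^2 = 50,000 × 1.072571 = $53,628.55.
Effective rate on net proceeds: 53,628.55 / 48,855 − 1 = 0.097708 = 9.77%.

9.77%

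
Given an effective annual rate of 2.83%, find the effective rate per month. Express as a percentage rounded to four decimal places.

0.2328%

The per-month rate i satisfies (1 + i)^12 = 1 + 0.0283.
i = 1.0283^(1/12) − 1 = 0.0023283 = 0.2328%.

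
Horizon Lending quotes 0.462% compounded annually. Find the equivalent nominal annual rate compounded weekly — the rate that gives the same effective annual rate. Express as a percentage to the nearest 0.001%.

Compounded annually, EAR = nominal = 0.004620.
Solve (1 + r/52)^52 = 1.004620: r/52 = 1.004620^(1/52) − 1 = 0.000089, so r = 0.004610 = 0.461%.

0.461%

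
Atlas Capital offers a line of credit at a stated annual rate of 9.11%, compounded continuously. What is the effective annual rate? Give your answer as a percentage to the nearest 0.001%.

With continuous compounding, EAR = e^0.0911 − 1.
e^0.0911 = 1.095379, so EAR = 0.095379 = 9.538%.

9.538%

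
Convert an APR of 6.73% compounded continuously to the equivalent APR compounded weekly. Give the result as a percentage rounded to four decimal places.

6.7344%

EAR under continuous compounding: e^0.0673 − 1 = 0.069616.
Solve (1 + r/52)^52 = 1.069616: r/52 = 1.069616^(1/52) − 1 = 0.001295, so r = 0.067344 = 6.7344%.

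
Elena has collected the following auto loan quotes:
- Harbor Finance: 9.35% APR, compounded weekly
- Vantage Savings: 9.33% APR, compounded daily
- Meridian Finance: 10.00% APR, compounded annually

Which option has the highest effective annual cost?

Meridian Finance

Harbor Finance: (1 + 0.0935/52)^52 − 1 = 9.792%
Vantage Savings: (1 + 0.0933/365)^365 − 1 = 9.778%
Meridian Finance: compounded annually, EAR = 10.000%
The highest effective annual rate is Meridian Finance at 10.000%.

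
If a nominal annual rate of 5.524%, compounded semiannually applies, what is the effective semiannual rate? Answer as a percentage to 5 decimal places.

With a nominal annual rate compounded semiannually, the periodic rate is the nominal rate divided by 2.
i = 0.05524 / 2 = 0.0276200 = 2.76200%.

2.76200%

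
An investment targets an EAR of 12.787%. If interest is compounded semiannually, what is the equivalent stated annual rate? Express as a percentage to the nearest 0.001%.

(1 + r/2)^2 − 1 = 0.12787, so 1 + r/2 = 1.12787^(1/2).
r/2 = 0.062012, so r = 0.124024 = 12.402%.

12.402%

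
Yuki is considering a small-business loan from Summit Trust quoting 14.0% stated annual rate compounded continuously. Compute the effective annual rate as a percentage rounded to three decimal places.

With continuous compounding, EAR = e^0.140 − 1.
e^0.140 = 1.150274, so EAR = 0.150274 = 15.027%.

15.027%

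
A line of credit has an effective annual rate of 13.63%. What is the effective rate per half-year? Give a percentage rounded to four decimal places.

The per-half-year rate i satisfies (1 + i)^2 = 1 + 0.1363.
i = 1.1363^(1/2) − 1 = 0.0659737 = 6.5974%.

6.5974%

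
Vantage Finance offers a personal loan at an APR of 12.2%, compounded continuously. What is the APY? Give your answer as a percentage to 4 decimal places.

With continuous compounding, EAR = e^0.122 − 1.
e^0.122 = 1.129754, so EAR = 0.129754 = 12.9754%.

12.9754%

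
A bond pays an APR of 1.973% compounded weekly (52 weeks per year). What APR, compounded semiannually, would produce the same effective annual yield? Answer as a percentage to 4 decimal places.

EAR = (1 + 0.01973/52)^52 − 1 = 0.019922.
Solve (1 + r/2)^2 = 1.019922: r/2 = 1.019922^(1/2) − 1 = 0.009912, so r = 0.019824 = 1.9824%.

1.9824%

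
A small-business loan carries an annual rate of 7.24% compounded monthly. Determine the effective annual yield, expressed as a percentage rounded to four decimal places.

EAR = (1 + 0.0724/12)^12 − 1.
= (1 + 0.006033)^12 − 1 = 1.074851 − 1 = 7.4851%.

7.4851%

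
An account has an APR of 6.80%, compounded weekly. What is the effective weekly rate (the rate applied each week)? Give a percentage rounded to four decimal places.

0.1308%

With a nominal annual rate compounded weekly, the periodic rate is the nominal rate divided by 52.
i = 0.0680 / 52 = 0.0013077 = 0.1308%.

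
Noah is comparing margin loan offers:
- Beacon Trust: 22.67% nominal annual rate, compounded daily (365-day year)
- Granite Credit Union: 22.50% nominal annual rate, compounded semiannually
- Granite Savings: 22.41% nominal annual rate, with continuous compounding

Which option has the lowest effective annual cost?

Beacon Trust: (1 + 0.2267/365)^365 − 1 = 25.437%
Granite Credit Union: (1 + 0.2250/2)^2 − 1 = 23.766%
Granite Savings: e^0.2241 − 1 = 25.120%
The lowest effective annual rate is Granite Credit Union at 23.766%.

Granite Credit Union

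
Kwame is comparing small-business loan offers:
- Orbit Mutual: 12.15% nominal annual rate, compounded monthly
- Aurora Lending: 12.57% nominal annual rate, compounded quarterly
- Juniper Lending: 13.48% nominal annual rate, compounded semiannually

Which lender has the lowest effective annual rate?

Orbit Mutual: (1 + 0.1215/12)^12 − 1 = 12.850%
Aurora Lending: (1 + 0.1257/4)^4 − 1 = 13.175%
Juniper Lending: (1 + 0.1348/2)^2 − 1 = 13.934%
The lowest effective annual rate is Orbit Mutual at 12.850%.

Orbit Mutual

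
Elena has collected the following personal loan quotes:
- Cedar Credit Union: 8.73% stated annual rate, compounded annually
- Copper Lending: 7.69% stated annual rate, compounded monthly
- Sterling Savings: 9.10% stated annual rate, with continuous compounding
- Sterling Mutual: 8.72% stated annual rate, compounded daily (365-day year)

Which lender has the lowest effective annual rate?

Copper Lending

Cedar Credit Union: compounded annually, EAR = 8.730%
Copper Lending: (1 + 0.0769/12)^12 − 1 = 7.967%
Sterling Savings: e^0.0910 − 1 = 9.527%
Sterling Mutual: (1 + 0.0872/365)^365 − 1 = 9.110%
The lowest effective annual rate is Copper Lending at 7.967%.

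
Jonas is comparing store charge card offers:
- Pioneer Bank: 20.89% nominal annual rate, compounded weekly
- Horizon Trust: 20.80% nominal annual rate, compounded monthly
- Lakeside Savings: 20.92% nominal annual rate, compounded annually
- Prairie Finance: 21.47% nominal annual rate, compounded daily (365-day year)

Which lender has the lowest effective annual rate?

Pioneer Bank: (1 + 0.2089/52)^52 − 1 = 23.181%
Horizon Trust: (1 + 0.2080/12)^12 − 1 = 22.902%
Lakeside Savings: compounded annually, EAR = 20.920%
Prairie Finance: (1 + 0.2147/365)^365 − 1 = 23.941%
The lowest effective annual rate is Lakeside Savings at 20.920%.

Lakeside Savings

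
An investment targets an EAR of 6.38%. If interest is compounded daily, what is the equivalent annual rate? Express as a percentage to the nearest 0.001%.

(1 + r/365)^365 − 1 = 0.0638, so 1 + r/365 = 1.0638^(1/365).
r/365 = 0.000169, so r = 0.061853 = 6.185%.

6.185%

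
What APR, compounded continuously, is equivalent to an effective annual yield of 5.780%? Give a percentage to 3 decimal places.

Continuous: nominal r satisfies e^r − 1 = 0.05780.
r = ln(1 + 0.05780) = ln(1.05780) = 0.056191 = 5.619%.

5.619%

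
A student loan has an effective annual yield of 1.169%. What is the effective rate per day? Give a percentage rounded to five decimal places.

The per-day rate i satisfies (1 + i)^365 = 1 + 0.01169.
i = 1.01169^(1/365) − 1 = 0.0000318 = 0.00318%.

0.00318%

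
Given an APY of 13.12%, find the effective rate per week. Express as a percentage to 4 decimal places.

0.2374%

The per-week rate i satisfies (1 + i)^52 = 1 + 0.1312.
i = 1.1312^(1/52) − 1 = 0.0023736 = 0.2374%.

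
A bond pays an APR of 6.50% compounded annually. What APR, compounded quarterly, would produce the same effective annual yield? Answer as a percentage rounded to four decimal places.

6.3473%

Compounded annually, EAR = nominal = 0.065000.
Solve (1 + r/4)^4 = 1.065000: r/4 = 1.065000^(1/4) − 1 = 0.015868, so r = 0.063473 = 6.3473%.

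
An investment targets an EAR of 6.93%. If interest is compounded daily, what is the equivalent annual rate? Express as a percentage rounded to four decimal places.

(1 + r/365)^365 − 1 = 0.0693, so 1 + r/365 = 1.0693^(1/365).
r/365 = 0.000184, so r = 0.067010 = 6.7010%.

6.7010%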